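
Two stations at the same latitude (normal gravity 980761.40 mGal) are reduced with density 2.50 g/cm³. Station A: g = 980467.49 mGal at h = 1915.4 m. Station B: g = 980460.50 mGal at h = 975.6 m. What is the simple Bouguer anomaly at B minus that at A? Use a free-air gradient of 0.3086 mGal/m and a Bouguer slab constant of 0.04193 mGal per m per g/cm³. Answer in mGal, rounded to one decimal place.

Δg_SB(A) = 980467.49 − 980761.40 + 0.3086×1915.4 − 0.04193×2.50×1915.4 = 96.40 mGal
Δg_SB(B) = 980460.50 − 980761.40 + 0.3086×975.6 − 0.04193×2.50×975.6 = -102.10 mGal
Difference = -102.10 − (96.40) = -198.50 mGal

-198.5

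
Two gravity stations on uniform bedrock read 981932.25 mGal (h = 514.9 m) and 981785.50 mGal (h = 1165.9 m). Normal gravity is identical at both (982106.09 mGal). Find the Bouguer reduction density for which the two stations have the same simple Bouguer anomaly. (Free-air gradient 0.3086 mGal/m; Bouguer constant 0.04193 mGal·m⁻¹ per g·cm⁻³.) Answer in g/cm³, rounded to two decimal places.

Δg_obs = 981785.50 − 981932.25 = -146.75 mGal over Δh = 1165.9 − 514.9 = 651.0 m
Equal Bouguer anomalies ⇒ Δg_obs + (0.3086 − 0.04193ρ)·Δh = 0
0.3086 − 0.04193ρ = −Δg_obs/Δh = 0.22542
ρ = (0.3086 − 0.22542) / 0.04193 = 1.98 g/cm³

1.98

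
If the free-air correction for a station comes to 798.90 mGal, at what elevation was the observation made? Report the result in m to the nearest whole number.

h = 798.90 / 0.3086 = 2588.79 m

2589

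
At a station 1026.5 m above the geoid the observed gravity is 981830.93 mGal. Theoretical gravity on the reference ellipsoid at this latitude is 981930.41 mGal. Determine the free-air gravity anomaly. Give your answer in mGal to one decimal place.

217.3

Free-air correction = 0.3086 × 1026.5 = 316.78 mGal
Free-air anomaly = 981830.93 − 981930.41 + (316.78) = 217.30 mGal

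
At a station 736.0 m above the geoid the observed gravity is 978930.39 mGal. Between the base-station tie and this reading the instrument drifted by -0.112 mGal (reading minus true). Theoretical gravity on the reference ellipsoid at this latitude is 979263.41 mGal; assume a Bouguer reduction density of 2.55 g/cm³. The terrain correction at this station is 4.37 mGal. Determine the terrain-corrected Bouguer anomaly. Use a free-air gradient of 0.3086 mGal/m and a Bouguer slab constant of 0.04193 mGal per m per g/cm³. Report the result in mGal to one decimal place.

-180.1

Drift-corrected reading = 978930.39 − (-0.112) = 978930.502 mGal
Free-air correction = 0.3086 × 736.0 = 227.13 mGal
Free-air anomaly = 978930.502 − 979263.41 + (227.13) = -105.778 mGal
Bouguer slab correction = 0.04193 × 2.55 × 736.0 = 78.69 mGal
Simple Bouguer anomaly = -105.778 − (78.69) = -184.468 mGal
Complete Bouguer anomaly = -184.468 + 4.37 = -180.098 mGal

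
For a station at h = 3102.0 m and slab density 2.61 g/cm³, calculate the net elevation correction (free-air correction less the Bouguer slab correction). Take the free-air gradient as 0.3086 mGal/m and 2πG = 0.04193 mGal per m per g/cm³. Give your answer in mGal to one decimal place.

Combined gradient = 0.3086 − 0.04193 × 2.61 = 0.1991627 mGal/m
Combined elevation correction = 0.1991627 × 3102.0 = 617.8 mGal

617.8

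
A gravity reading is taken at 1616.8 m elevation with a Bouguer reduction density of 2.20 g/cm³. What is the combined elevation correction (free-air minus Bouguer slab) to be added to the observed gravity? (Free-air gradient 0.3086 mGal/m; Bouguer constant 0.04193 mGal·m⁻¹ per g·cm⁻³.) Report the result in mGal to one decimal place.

Combined gradient = 0.3086 − 0.04193 × 2.20 = 0.2163540 mGal/m
Combined elevation correction = 0.2163540 × 1616.8 = 349.8 mGal

349.8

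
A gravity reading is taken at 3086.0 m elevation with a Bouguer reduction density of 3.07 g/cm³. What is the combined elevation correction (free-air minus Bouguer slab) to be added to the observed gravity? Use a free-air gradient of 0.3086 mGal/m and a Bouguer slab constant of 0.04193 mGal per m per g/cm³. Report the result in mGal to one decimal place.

555.1

Combined gradient = 0.3086 − 0.04193 × 3.07 = 0.1798749 mGal/m
Combined elevation correction = 0.1798749 × 3086.0 = 555.1 mGal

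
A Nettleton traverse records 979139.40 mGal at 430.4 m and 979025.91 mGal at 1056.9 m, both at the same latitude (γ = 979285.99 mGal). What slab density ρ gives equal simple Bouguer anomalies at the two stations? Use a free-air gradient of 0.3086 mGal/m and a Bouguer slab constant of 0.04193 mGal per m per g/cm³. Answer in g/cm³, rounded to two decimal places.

3.04

Δg_obs = 979025.91 − 979139.40 = -113.49 mGal over Δh = 1056.9 − 430.4 = 626.5 m
Equal Bouguer anomalies ⇒ Δg_obs + (0.3086 − 0.04193ρ)·Δh = 0
0.3086 − 0.04193ρ = −Δg_obs/Δh = 0.18115
ρ = (0.3086 − 0.18115) / 0.04193 = 3.04 g/cm³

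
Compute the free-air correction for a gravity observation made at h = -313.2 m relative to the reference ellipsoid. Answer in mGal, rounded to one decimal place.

-96.7

Free-air correction = 0.3086 × -313.2 = -96.7 mGal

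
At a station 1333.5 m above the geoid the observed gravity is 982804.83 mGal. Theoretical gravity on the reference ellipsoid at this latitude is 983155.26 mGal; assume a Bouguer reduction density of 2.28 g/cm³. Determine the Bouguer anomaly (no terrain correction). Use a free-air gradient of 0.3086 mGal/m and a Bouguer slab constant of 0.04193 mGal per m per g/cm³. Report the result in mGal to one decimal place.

-66.4

Free-air correction = 0.3086 × 1333.5 = 411.52 mGal
Free-air anomaly = 982804.83 − 983155.26 + (411.52) = 61.09 mGal
Bouguer slab correction = 0.04193 × 2.28 × 1333.5 = 127.48 mGal
Simple Bouguer anomaly = 61.09 − (127.48) = -66.39 mGal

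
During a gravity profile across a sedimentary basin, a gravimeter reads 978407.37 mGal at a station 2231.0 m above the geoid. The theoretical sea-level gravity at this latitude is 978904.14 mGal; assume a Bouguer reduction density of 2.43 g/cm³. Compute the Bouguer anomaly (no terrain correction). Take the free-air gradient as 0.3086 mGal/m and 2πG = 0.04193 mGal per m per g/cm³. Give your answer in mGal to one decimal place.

-35.6

Free-air correction = 0.3086 × 2231.0 = 688.49 mGal
Free-air anomaly = 978407.37 − 978904.14 + (688.49) = 191.72 mGal
Bouguer slab correction = 0.04193 × 2.43 × 2231.0 = 227.32 mGal
Simple Bouguer anomaly = 191.72 − (227.32) = -35.60 mGal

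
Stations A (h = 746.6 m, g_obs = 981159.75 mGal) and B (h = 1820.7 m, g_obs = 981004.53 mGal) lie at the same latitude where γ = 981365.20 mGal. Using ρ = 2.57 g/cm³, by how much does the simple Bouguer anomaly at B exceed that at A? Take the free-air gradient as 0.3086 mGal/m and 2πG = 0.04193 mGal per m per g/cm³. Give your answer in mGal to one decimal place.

Δg_SB(A) = 981159.75 − 981365.20 + 0.3086×746.6 − 0.04193×2.57×746.6 = -55.50 mGal
Δg_SB(B) = 981004.53 − 981365.20 + 0.3086×1820.7 − 0.04193×2.57×1820.7 = 5.00 mGal
Difference = 5.00 − (-55.50) = 60.50 mGal

60.5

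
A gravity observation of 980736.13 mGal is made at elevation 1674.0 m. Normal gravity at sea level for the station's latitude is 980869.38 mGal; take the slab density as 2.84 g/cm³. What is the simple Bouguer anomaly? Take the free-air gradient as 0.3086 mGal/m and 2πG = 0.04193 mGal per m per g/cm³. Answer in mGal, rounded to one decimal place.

184.0

Free-air correction = 0.3086 × 1674.0 = 516.60 mGal
Free-air anomaly = 980736.13 − 980869.38 + (516.60) = 383.35 mGal
Bouguer slab correction = 0.04193 × 2.84 × 1674.0 = 199.34 mGal
Simple Bouguer anomaly = 383.35 − (199.34) = 184.01 mGal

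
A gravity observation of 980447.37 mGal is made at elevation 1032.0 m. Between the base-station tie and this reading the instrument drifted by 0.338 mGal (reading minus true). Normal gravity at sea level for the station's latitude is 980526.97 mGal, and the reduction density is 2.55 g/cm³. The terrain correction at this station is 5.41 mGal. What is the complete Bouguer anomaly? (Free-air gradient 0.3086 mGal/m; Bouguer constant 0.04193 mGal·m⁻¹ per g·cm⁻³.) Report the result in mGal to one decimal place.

133.6

Drift-corrected reading = 980447.37 − (0.338) = 980447.032 mGal
Free-air correction = 0.3086 × 1032.0 = 318.48 mGal
Free-air anomaly = 980447.032 − 980526.97 + (318.48) = 238.542 mGal
Bouguer slab correction = 0.04193 × 2.55 × 1032.0 = 110.34 mGal
Simple Bouguer anomaly = 238.542 − (110.34) = 128.202 mGal
Complete Bouguer anomaly = 128.202 + 5.41 = 133.612 mGal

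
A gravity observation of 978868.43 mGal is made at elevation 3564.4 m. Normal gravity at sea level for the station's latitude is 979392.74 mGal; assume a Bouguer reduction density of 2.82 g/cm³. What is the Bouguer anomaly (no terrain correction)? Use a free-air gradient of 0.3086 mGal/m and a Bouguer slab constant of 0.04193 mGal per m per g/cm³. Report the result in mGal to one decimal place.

154.2

Free-air correction = 0.3086 × 3564.4 = 1099.97 mGal
Free-air anomaly = 978868.43 − 979392.74 + (1099.97) = 575.66 mGal
Bouguer slab correction = 0.04193 × 2.82 × 3564.4 = 421.46 mGal
Simple Bouguer anomaly = 575.66 − (421.46) = 154.20 mGal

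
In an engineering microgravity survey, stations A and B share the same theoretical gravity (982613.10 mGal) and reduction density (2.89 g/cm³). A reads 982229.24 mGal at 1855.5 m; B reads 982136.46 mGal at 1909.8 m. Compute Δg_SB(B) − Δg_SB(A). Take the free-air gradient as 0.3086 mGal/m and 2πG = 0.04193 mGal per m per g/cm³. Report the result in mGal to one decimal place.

-82.6

Δg_SB(A) = 982229.24 − 982613.10 + 0.3086×1855.5 − 0.04193×2.89×1855.5 = -36.10 mGal
Δg_SB(B) = 982136.46 − 982613.10 + 0.3086×1909.8 − 0.04193×2.89×1909.8 = -118.70 mGal
Difference = -118.70 − (-36.10) = -82.60 mGal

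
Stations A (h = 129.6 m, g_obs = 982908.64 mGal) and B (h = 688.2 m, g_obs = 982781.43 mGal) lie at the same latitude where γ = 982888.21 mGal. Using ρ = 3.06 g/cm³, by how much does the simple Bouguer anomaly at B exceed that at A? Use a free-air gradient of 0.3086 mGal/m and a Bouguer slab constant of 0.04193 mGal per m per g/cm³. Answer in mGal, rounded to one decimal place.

Δg_SB(A) = 982908.64 − 982888.21 + 0.3086×129.6 − 0.04193×3.06×129.6 = 43.80 mGal
Δg_SB(B) = 982781.43 − 982888.21 + 0.3086×688.2 − 0.04193×3.06×688.2 = 17.30 mGal
Difference = 17.30 − (43.80) = -26.50 mGal

-26.5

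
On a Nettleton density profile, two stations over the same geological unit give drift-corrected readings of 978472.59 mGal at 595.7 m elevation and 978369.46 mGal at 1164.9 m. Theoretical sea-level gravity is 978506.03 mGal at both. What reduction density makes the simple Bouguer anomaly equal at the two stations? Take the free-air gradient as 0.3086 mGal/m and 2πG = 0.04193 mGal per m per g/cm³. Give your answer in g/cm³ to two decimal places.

Δg_obs = 978369.46 − 978472.59 = -103.13 mGal over Δh = 1164.9 − 595.7 = 569.2 m
Equal Bouguer anomalies ⇒ Δg_obs + (0.3086 − 0.04193ρ)·Δh = 0
0.3086 − 0.04193ρ = −Δg_obs/Δh = 0.18118
ρ = (0.3086 − 0.18118) / 0.04193 = 3.04 g/cm³

3.04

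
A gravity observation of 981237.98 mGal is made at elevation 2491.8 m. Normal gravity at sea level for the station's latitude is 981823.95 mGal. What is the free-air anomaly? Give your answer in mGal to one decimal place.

183.0

Free-air correction = 0.3086 × 2491.8 = 768.97 mGal
Free-air anomaly = 981237.98 − 981823.95 + (768.97) = 183.00 mGal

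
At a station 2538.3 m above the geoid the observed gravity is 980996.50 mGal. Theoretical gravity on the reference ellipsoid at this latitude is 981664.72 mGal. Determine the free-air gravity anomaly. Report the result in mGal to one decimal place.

Free-air correction = 0.3086 × 2538.3 = 783.32 mGal
Free-air anomaly = 980996.50 − 981664.72 + (783.32) = 115.10 mGal

115.1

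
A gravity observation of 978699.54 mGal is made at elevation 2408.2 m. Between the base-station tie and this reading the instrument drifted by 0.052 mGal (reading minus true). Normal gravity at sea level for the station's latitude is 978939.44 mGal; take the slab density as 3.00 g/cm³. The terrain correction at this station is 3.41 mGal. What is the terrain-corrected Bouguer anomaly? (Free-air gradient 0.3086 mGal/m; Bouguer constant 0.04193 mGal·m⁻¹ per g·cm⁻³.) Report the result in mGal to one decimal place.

Drift-corrected reading = 978699.54 − (0.052) = 978699.488 mGal
Free-air correction = 0.3086 × 2408.2 = 743.17 mGal
Free-air anomaly = 978699.488 − 978939.44 + (743.17) = 503.218 mGal
Bouguer slab correction = 0.04193 × 3.00 × 2408.2 = 302.93 mGal
Simple Bouguer anomaly = 503.218 − (302.93) = 200.288 mGal
Complete Bouguer anomaly = 200.288 + 3.41 = 203.698 mGal

203.7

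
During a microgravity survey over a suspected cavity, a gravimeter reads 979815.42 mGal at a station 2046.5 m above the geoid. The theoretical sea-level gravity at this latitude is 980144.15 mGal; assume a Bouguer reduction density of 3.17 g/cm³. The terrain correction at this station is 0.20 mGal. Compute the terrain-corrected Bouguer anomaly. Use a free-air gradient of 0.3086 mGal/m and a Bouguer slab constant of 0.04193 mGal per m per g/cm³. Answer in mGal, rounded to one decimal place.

Free-air correction = 0.3086 × 2046.5 = 631.55 mGal
Free-air anomaly = 979815.42 − 980144.15 + (631.55) = 302.82 mGal
Bouguer slab correction = 0.04193 × 3.17 × 2046.5 = 272.02 mGal
Simple Bouguer anomaly = 302.82 − (272.02) = 30.80 mGal
Complete Bouguer anomaly = 30.80 + 0.20 = 31.00 mGal

31.0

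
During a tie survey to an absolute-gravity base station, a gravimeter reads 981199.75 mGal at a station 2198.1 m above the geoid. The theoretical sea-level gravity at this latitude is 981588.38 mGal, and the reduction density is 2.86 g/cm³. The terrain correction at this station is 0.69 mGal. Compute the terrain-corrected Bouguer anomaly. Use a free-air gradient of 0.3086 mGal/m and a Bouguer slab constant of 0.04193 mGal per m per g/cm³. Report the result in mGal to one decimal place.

26.8

Free-air correction = 0.3086 × 2198.1 = 678.33 mGal
Free-air anomaly = 981199.75 − 981588.38 + (678.33) = 289.70 mGal
Bouguer slab correction = 0.04193 × 2.86 × 2198.1 = 263.60 mGal
Simple Bouguer anomaly = 289.70 − (263.60) = 26.10 mGal
Complete Bouguer anomaly = 26.10 + 0.69 = 26.79 mGal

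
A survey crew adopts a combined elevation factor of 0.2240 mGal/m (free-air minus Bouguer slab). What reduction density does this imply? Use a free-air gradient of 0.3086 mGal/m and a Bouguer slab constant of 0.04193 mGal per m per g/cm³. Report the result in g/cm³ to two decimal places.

0.2240 = 0.3086 − 0.04193 × ρ
ρ = (0.3086 − 0.2240) / 0.04193 = 2.02 g/cm³

2.02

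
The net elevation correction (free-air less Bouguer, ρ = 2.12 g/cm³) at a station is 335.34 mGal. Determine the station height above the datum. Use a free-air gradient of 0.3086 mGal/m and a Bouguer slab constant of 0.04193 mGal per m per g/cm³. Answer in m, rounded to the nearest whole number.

1526

Combined gradient = 0.3086 − 0.04193 × 2.12 = 0.2197084 mGal/m
h = 335.34 / 0.2197084 = 1526.30 m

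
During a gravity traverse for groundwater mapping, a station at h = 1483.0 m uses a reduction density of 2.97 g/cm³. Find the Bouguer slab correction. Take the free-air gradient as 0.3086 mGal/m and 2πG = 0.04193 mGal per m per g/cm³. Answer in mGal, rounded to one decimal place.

Bouguer slab correction = 0.04193 × 2.97 × 1483.0 = 184.7 mGal

184.7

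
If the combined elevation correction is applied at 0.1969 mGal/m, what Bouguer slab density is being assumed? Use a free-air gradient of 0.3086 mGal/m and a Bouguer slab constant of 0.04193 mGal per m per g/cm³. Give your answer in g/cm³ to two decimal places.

0.1969 = 0.3086 − 0.04193 × ρ
ρ = (0.3086 − 0.1969) / 0.04193 = 2.66 g/cm³

2.66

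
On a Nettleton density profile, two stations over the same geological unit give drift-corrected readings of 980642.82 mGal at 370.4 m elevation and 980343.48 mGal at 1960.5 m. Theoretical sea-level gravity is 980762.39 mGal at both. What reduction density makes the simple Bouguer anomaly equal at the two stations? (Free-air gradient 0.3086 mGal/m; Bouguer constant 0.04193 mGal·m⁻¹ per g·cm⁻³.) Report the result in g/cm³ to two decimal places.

2.87

Δg_obs = 980343.48 − 980642.82 = -299.34 mGal over Δh = 1960.5 − 370.4 = 1590.1 m
Equal Bouguer anomalies ⇒ Δg_obs + (0.3086 − 0.04193ρ)·Δh = 0
0.3086 − 0.04193ρ = −Δg_obs/Δh = 0.18825
ρ = (0.3086 − 0.18825) / 0.04193 = 2.87 g/cm³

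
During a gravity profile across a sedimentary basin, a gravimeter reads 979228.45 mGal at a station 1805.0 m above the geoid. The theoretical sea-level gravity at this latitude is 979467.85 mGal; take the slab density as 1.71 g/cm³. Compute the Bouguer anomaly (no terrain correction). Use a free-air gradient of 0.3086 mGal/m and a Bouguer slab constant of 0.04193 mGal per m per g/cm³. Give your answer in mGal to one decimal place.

Free-air correction = 0.3086 × 1805.0 = 557.02 mGal
Free-air anomaly = 979228.45 − 979467.85 + (557.02) = 317.62 mGal
Bouguer slab correction = 0.04193 × 1.71 × 1805.0 = 129.42 mGal
Simple Bouguer anomaly = 317.62 − (129.42) = 188.20 mGal

188.2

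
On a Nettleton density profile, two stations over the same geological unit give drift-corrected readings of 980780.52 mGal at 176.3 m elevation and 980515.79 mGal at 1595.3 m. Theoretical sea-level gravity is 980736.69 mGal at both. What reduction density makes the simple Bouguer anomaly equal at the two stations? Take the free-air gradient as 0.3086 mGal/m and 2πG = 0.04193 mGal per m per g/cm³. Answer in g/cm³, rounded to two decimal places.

2.91

Δg_obs = 980515.79 − 980780.52 = -264.73 mGal over Δh = 1595.3 − 176.3 = 1419.0 m
Equal Bouguer anomalies ⇒ Δg_obs + (0.3086 − 0.04193ρ)·Δh = 0
0.3086 − 0.04193ρ = −Δg_obs/Δh = 0.18656
ρ = (0.3086 − 0.18656) / 0.04193 = 2.91 g/cm³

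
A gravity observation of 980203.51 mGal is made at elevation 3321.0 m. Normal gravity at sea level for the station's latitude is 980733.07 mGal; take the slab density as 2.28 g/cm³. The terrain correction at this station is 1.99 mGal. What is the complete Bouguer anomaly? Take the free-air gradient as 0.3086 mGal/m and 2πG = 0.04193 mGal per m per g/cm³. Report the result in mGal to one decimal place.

179.8

Free-air correction = 0.3086 × 3321.0 = 1024.86 mGal
Free-air anomaly = 980203.51 − 980733.07 + (1024.86) = 495.30 mGal
Bouguer slab correction = 0.04193 × 2.28 × 3321.0 = 317.49 mGal
Simple Bouguer anomaly = 495.30 − (317.49) = 177.81 mGal
Complete Bouguer anomaly = 177.81 + 1.99 = 179.80 mGal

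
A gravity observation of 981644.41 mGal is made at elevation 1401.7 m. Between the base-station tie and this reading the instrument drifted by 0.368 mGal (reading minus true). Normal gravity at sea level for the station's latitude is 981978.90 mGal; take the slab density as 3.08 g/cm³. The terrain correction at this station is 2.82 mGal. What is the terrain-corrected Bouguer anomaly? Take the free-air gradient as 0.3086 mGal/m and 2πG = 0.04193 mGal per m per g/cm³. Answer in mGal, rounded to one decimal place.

-80.5

Drift-corrected reading = 981644.41 − (0.368) = 981644.042 mGal
Free-air correction = 0.3086 × 1401.7 = 432.56 mGal
Free-air anomaly = 981644.042 − 981978.90 + (432.56) = 97.702 mGal
Bouguer slab correction = 0.04193 × 3.08 × 1401.7 = 181.02 mGal
Simple Bouguer anomaly = 97.702 − (181.02) = -83.318 mGal
Complete Bouguer anomaly = -83.318 + 2.82 = -80.498 mGal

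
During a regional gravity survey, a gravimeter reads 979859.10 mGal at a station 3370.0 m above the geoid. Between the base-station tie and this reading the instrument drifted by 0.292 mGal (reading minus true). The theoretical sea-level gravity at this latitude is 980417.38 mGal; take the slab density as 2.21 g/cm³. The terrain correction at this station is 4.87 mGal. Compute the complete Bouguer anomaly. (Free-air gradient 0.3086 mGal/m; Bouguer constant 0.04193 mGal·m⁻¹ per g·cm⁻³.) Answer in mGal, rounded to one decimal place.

Drift-corrected reading = 979859.10 − (0.292) = 979858.808 mGal
Free-air correction = 0.3086 × 3370.0 = 1039.98 mGal
Free-air anomaly = 979858.808 − 980417.38 + (1039.98) = 481.408 mGal
Bouguer slab correction = 0.04193 × 2.21 × 3370.0 = 312.28 mGal
Simple Bouguer anomaly = 481.408 − (312.28) = 169.128 mGal
Complete Bouguer anomaly = 169.128 + 4.87 = 173.998 mGal

174.0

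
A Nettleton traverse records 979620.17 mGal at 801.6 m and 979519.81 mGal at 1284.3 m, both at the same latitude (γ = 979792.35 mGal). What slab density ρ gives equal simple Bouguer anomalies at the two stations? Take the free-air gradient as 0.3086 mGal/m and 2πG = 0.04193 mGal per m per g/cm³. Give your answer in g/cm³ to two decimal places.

Δg_obs = 979519.81 − 979620.17 = -100.36 mGal over Δh = 1284.3 − 801.6 = 482.7 m
Equal Bouguer anomalies ⇒ Δg_obs + (0.3086 − 0.04193ρ)·Δh = 0
0.3086 − 0.04193ρ = −Δg_obs/Δh = 0.20791
ρ = (0.3086 − 0.20791) / 0.04193 = 2.40 g/cm³

2.40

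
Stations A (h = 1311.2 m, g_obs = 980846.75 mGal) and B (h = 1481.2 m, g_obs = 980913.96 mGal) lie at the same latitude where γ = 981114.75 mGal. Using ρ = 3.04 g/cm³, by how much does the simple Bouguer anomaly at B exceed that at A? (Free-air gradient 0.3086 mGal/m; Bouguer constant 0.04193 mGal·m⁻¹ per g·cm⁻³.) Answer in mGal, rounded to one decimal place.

98.0

Δg_SB(A) = 980846.75 − 981114.75 + 0.3086×1311.2 − 0.04193×3.04×1311.2 = -30.50 mGal
Δg_SB(B) = 980913.96 − 981114.75 + 0.3086×1481.2 − 0.04193×3.04×1481.2 = 67.50 mGal
Difference = 67.50 − (-30.50) = 98.00 mGal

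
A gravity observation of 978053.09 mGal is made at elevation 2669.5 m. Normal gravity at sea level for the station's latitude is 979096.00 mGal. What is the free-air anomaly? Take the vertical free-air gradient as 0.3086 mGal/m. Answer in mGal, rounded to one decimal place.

Free-air correction = 0.3086 × 2669.5 = 823.81 mGal
Free-air anomaly = 978053.09 − 979096.00 + (823.81) = -219.10 mGal

-219.1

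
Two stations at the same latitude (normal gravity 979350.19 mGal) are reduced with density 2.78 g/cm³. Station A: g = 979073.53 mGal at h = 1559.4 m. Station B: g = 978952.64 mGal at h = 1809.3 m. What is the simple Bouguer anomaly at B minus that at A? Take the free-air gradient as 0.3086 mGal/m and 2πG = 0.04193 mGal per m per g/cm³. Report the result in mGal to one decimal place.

Δg_SB(A) = 979073.53 − 979350.19 + 0.3086×1559.4 − 0.04193×2.78×1559.4 = 22.80 mGal
Δg_SB(B) = 978952.64 − 979350.19 + 0.3086×1809.3 − 0.04193×2.78×1809.3 = -50.10 mGal
Difference = -50.10 − (22.80) = -72.90 mGal

-72.9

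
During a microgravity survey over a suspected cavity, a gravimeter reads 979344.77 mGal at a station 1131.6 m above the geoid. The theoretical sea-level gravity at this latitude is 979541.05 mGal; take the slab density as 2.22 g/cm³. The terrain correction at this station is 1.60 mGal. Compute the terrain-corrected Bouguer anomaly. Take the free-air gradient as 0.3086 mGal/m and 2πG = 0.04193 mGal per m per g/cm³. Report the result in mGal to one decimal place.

Free-air correction = 0.3086 × 1131.6 = 349.21 mGal
Free-air anomaly = 979344.77 − 979541.05 + (349.21) = 152.93 mGal
Bouguer slab correction = 0.04193 × 2.22 × 1131.6 = 105.33 mGal
Simple Bouguer anomaly = 152.93 − (105.33) = 47.60 mGal
Complete Bouguer anomaly = 47.60 + 1.60 = 49.20 mGal

49.2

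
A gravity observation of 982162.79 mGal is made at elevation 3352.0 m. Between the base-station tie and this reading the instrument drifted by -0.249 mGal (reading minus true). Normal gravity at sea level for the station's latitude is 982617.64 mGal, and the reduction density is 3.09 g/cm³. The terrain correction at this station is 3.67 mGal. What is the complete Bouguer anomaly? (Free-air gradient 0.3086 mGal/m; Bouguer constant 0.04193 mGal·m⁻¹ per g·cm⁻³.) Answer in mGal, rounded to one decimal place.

Drift-corrected reading = 982162.79 − (-0.249) = 982163.039 mGal
Free-air correction = 0.3086 × 3352.0 = 1034.43 mGal
Free-air anomaly = 982163.039 − 982617.64 + (1034.43) = 579.829 mGal
Bouguer slab correction = 0.04193 × 3.09 × 3352.0 = 434.30 mGal
Simple Bouguer anomaly = 579.829 − (434.30) = 145.529 mGal
Complete Bouguer anomaly = 145.529 + 3.67 = 149.199 mGal

149.2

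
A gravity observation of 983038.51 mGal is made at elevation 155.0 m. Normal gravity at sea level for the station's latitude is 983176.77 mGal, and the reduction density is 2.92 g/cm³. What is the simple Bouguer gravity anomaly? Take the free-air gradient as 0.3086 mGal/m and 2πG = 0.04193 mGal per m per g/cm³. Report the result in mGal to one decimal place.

Free-air correction = 0.3086 × 155.0 = 47.83 mGal
Free-air anomaly = 983038.51 − 983176.77 + (47.83) = -90.43 mGal
Bouguer slab correction = 0.04193 × 2.92 × 155.0 = 18.98 mGal
Simple Bouguer anomaly = -90.43 − (18.98) = -109.41 mGal

-109.4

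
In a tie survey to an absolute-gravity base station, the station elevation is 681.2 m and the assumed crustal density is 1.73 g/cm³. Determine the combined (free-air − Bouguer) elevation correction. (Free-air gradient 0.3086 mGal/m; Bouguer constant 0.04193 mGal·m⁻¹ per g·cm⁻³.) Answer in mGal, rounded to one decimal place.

160.8

Combined gradient = 0.3086 − 0.04193 × 1.73 = 0.2360611 mGal/m
Combined elevation correction = 0.2360611 × 681.2 = 160.8 mGal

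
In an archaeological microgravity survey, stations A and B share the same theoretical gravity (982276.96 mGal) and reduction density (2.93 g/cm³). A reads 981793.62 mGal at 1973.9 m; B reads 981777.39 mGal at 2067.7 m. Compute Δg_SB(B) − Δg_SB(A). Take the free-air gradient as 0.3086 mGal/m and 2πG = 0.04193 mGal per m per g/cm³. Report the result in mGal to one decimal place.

Δg_SB(A) = 981793.62 − 982276.96 + 0.3086×1973.9 − 0.04193×2.93×1973.9 = -116.70 mGal
Δg_SB(B) = 981777.39 − 982276.96 + 0.3086×2067.7 − 0.04193×2.93×2067.7 = -115.50 mGal
Difference = -115.50 − (-116.70) = 1.20 mGal

1.2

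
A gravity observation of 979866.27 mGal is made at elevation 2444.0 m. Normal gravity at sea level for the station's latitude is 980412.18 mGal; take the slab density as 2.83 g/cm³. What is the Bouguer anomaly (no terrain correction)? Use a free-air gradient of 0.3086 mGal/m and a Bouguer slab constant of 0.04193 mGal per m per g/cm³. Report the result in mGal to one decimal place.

Free-air correction = 0.3086 × 2444.0 = 754.22 mGal
Free-air anomaly = 979866.27 − 980412.18 + (754.22) = 208.31 mGal
Bouguer slab correction = 0.04193 × 2.83 × 2444.0 = 290.01 mGal
Simple Bouguer anomaly = 208.31 − (290.01) = -81.70 mGal

-81.7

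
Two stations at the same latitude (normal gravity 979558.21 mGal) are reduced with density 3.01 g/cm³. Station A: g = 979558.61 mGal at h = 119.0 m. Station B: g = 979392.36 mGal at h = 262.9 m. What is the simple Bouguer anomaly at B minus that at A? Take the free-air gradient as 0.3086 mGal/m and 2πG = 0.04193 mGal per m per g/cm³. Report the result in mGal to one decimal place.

-140.0

Δg_SB(A) = 979558.61 − 979558.21 + 0.3086×119.0 − 0.04193×3.01×119.0 = 22.10 mGal
Δg_SB(B) = 979392.36 − 979558.21 + 0.3086×262.9 − 0.04193×3.01×262.9 = -117.90 mGal
Difference = -117.90 − (22.10) = -140.00 mGal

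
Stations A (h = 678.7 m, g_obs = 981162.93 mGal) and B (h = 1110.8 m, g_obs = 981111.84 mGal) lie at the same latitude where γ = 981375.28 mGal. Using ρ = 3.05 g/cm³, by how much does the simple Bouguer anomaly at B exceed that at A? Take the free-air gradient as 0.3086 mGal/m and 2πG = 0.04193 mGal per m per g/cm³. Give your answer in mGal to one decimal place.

Δg_SB(A) = 981162.93 − 981375.28 + 0.3086×678.7 − 0.04193×3.05×678.7 = -89.70 mGal
Δg_SB(B) = 981111.84 − 981375.28 + 0.3086×1110.8 − 0.04193×3.05×1110.8 = -62.70 mGal
Difference = -62.70 − (-89.70) = 27.00 mGal

27.0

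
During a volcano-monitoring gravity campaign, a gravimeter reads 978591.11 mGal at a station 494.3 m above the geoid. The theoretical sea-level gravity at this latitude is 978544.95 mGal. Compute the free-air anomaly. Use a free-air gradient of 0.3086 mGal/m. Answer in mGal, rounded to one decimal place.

198.7

Free-air correction = 0.3086 × 494.3 = 152.54 mGal
Free-air anomaly = 978591.11 − 978544.95 + (152.54) = 198.70 mGal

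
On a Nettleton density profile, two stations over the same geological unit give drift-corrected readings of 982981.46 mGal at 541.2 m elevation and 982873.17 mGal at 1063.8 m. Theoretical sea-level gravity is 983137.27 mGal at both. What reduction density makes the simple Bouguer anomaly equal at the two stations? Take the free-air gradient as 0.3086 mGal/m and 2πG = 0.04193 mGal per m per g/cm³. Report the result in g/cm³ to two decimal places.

2.42

Δg_obs = 982873.17 − 982981.46 = -108.29 mGal over Δh = 1063.8 − 541.2 = 522.6 m
Equal Bouguer anomalies ⇒ Δg_obs + (0.3086 − 0.04193ρ)·Δh = 0
0.3086 − 0.04193ρ = −Δg_obs/Δh = 0.20721
ρ = (0.3086 − 0.20721) / 0.04193 = 2.42 g/cm³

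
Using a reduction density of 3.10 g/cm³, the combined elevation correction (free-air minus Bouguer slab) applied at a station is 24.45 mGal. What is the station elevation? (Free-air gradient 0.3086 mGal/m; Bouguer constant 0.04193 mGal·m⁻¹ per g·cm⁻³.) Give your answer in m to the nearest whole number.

137

Combined gradient = 0.3086 − 0.04193 × 3.10 = 0.1786170 mGal/m
h = 24.45 / 0.1786170 = 136.89 m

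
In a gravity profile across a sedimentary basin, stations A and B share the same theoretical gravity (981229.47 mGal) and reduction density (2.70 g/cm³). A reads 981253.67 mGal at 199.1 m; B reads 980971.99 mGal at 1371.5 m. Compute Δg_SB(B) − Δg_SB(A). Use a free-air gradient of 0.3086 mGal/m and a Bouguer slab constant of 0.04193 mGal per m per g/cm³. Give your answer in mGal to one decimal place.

Δg_SB(A) = 981253.67 − 981229.47 + 0.3086×199.1 − 0.04193×2.70×199.1 = 63.10 mGal
Δg_SB(B) = 980971.99 − 981229.47 + 0.3086×1371.5 − 0.04193×2.70×1371.5 = 10.50 mGal
Difference = 10.50 − (63.10) = -52.60 mGal

-52.6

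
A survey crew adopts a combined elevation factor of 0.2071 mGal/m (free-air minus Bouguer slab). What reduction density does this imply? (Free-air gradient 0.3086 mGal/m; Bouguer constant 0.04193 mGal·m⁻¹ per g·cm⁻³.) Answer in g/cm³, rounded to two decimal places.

2.42

0.2071 = 0.3086 − 0.04193 × ρ
ρ = (0.3086 − 0.2071) / 0.04193 = 2.42 g/cm³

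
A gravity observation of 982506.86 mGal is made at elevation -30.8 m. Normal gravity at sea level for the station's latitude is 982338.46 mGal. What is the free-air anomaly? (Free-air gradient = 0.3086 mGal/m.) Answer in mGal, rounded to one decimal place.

Free-air correction = 0.3086 × -30.8 = -9.50 mGal
Free-air anomaly = 982506.86 − 982338.46 + (-9.50) = 158.90 mGal

158.9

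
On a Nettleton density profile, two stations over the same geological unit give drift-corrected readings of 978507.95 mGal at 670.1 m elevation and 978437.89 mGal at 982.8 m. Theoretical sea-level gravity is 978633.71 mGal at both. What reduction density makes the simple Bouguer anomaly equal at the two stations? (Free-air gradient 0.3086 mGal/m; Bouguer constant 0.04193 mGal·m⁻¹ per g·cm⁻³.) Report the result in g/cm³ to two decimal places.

2.02

Δg_obs = 978437.89 − 978507.95 = -70.06 mGal over Δh = 982.8 − 670.1 = 312.7 m
Equal Bouguer anomalies ⇒ Δg_obs + (0.3086 − 0.04193ρ)·Δh = 0
0.3086 − 0.04193ρ = −Δg_obs/Δh = 0.22405
ρ = (0.3086 − 0.22405) / 0.04193 = 2.02 g/cm³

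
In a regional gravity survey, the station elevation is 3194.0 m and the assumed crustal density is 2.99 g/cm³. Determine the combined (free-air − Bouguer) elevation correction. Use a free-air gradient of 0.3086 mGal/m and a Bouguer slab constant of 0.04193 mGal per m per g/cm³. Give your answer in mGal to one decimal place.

Combined gradient = 0.3086 − 0.04193 × 2.99 = 0.1832293 mGal/m
Combined elevation correction = 0.1832293 × 3194.0 = 585.2 mGal

585.2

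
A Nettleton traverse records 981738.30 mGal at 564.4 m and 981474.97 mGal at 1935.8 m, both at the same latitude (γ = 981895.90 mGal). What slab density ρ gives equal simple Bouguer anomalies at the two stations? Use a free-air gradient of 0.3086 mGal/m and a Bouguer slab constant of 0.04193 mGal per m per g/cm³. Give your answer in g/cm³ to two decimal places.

2.78

Δg_obs = 981474.97 − 981738.30 = -263.33 mGal over Δh = 1935.8 − 564.4 = 1371.4 m
Equal Bouguer anomalies ⇒ Δg_obs + (0.3086 − 0.04193ρ)·Δh = 0
0.3086 − 0.04193ρ = −Δg_obs/Δh = 0.19202
ρ = (0.3086 − 0.19202) / 0.04193 = 2.78 g/cm³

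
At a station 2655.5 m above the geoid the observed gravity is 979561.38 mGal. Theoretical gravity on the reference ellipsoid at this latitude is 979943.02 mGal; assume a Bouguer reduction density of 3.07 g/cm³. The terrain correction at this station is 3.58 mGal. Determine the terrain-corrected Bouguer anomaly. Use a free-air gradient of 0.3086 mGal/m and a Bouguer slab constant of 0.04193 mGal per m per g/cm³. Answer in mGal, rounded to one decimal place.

99.6

Free-air correction = 0.3086 × 2655.5 = 819.49 mGal
Free-air anomaly = 979561.38 − 979943.02 + (819.49) = 437.85 mGal
Bouguer slab correction = 0.04193 × 3.07 × 2655.5 = 341.83 mGal
Simple Bouguer anomaly = 437.85 − (341.83) = 96.02 mGal
Complete Bouguer anomaly = 96.02 + 3.58 = 99.60 mGal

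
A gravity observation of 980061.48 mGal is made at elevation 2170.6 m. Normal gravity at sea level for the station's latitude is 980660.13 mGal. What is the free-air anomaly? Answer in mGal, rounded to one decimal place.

71.2

Free-air correction = 0.3086 × 2170.6 = 669.85 mGal
Free-air anomaly = 980061.48 − 980660.13 + (669.85) = 71.20 mGal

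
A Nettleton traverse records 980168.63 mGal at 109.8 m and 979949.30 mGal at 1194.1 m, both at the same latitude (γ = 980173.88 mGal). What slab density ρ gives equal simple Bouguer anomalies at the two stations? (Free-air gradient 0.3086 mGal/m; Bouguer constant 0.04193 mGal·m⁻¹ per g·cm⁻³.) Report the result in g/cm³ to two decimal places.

2.54

Δg_obs = 979949.30 − 980168.63 = -219.33 mGal over Δh = 1194.1 − 109.8 = 1084.3 m
Equal Bouguer anomalies ⇒ Δg_obs + (0.3086 − 0.04193ρ)·Δh = 0
0.3086 − 0.04193ρ = −Δg_obs/Δh = 0.20228
ρ = (0.3086 − 0.20228) / 0.04193 = 2.54 g/cm³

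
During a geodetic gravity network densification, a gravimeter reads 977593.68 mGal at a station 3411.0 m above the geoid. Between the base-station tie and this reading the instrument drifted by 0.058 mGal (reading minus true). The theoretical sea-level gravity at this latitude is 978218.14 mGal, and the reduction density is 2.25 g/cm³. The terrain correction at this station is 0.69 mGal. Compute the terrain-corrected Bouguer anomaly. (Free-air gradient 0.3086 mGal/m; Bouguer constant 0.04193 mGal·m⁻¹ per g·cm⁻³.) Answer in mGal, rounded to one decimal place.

107.0

Drift-corrected reading = 977593.68 − (0.058) = 977593.622 mGal
Free-air correction = 0.3086 × 3411.0 = 1052.63 mGal
Free-air anomaly = 977593.622 − 978218.14 + (1052.63) = 428.112 mGal
Bouguer slab correction = 0.04193 × 2.25 × 3411.0 = 321.80 mGal
Simple Bouguer anomaly = 428.112 − (321.80) = 106.312 mGal
Complete Bouguer anomaly = 106.312 + 0.69 = 107.002 mGal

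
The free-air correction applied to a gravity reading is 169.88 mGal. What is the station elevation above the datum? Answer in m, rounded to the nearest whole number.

550

h = 169.88 / 0.3086 = 550.49 m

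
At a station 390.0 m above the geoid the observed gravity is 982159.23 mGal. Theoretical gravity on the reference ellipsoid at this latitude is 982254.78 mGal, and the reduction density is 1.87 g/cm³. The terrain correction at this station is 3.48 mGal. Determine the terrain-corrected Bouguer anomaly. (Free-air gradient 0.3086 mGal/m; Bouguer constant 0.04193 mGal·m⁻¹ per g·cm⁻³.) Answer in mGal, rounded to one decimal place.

Free-air correction = 0.3086 × 390.0 = 120.35 mGal
Free-air anomaly = 982159.23 − 982254.78 + (120.35) = 24.80 mGal
Bouguer slab correction = 0.04193 × 1.87 × 390.0 = 30.58 mGal
Simple Bouguer anomaly = 24.80 − (30.58) = -5.78 mGal
Complete Bouguer anomaly = -5.78 + 3.48 = -2.30 mGal

-2.3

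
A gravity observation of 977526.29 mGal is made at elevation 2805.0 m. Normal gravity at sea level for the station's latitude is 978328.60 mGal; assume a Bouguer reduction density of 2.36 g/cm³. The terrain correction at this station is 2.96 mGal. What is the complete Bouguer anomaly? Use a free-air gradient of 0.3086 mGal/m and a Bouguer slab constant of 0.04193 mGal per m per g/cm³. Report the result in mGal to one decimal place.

-211.3

Free-air correction = 0.3086 × 2805.0 = 865.62 mGal
Free-air anomaly = 977526.29 − 978328.60 + (865.62) = 63.31 mGal
Bouguer slab correction = 0.04193 × 2.36 × 2805.0 = 277.57 mGal
Simple Bouguer anomaly = 63.31 − (277.57) = -214.26 mGal
Complete Bouguer anomaly = -214.26 + 2.96 = -211.30 mGal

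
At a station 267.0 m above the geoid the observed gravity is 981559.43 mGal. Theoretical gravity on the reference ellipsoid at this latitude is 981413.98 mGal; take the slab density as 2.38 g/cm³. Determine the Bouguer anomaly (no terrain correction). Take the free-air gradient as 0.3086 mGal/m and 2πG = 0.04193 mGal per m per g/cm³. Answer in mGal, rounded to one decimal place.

201.2

Free-air correction = 0.3086 × 267.0 = 82.40 mGal
Free-air anomaly = 981559.43 − 981413.98 + (82.40) = 227.85 mGal
Bouguer slab correction = 0.04193 × 2.38 × 267.0 = 26.64 mGal
Simple Bouguer anomaly = 227.85 − (26.64) = 201.21 mGal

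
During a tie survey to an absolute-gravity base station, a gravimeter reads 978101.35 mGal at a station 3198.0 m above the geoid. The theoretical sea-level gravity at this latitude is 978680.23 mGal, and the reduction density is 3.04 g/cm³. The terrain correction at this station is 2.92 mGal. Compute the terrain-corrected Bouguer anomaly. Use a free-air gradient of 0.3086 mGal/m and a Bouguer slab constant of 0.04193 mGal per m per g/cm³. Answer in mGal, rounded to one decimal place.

3.3

Free-air correction = 0.3086 × 3198.0 = 986.90 mGal
Free-air anomaly = 978101.35 − 978680.23 + (986.90) = 408.02 mGal
Bouguer slab correction = 0.04193 × 3.04 × 3198.0 = 407.64 mGal
Simple Bouguer anomaly = 408.02 − (407.64) = 0.38 mGal
Complete Bouguer anomaly = 0.38 + 2.92 = 3.30 mGal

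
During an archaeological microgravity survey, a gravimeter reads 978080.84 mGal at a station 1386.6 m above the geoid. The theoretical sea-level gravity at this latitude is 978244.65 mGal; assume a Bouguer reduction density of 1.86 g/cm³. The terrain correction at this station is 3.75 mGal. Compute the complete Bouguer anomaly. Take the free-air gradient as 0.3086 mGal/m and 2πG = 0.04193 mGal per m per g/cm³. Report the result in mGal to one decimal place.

Free-air correction = 0.3086 × 1386.6 = 427.90 mGal
Free-air anomaly = 978080.84 − 978244.65 + (427.90) = 264.09 mGal
Bouguer slab correction = 0.04193 × 1.86 × 1386.6 = 108.14 mGal
Simple Bouguer anomaly = 264.09 − (108.14) = 155.95 mGal
Complete Bouguer anomaly = 155.95 + 3.75 = 159.70 mGal

159.7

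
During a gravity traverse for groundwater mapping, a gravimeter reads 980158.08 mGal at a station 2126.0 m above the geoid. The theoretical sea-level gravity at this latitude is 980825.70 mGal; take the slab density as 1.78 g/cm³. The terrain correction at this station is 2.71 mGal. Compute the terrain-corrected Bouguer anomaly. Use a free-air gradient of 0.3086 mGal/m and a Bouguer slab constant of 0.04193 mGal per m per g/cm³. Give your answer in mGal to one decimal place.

Free-air correction = 0.3086 × 2126.0 = 656.08 mGal
Free-air anomaly = 980158.08 − 980825.70 + (656.08) = -11.54 mGal
Bouguer slab correction = 0.04193 × 1.78 × 2126.0 = 158.67 mGal
Simple Bouguer anomaly = -11.54 − (158.67) = -170.21 mGal
Complete Bouguer anomaly = -170.21 + 2.71 = -167.50 mGal

-167.5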